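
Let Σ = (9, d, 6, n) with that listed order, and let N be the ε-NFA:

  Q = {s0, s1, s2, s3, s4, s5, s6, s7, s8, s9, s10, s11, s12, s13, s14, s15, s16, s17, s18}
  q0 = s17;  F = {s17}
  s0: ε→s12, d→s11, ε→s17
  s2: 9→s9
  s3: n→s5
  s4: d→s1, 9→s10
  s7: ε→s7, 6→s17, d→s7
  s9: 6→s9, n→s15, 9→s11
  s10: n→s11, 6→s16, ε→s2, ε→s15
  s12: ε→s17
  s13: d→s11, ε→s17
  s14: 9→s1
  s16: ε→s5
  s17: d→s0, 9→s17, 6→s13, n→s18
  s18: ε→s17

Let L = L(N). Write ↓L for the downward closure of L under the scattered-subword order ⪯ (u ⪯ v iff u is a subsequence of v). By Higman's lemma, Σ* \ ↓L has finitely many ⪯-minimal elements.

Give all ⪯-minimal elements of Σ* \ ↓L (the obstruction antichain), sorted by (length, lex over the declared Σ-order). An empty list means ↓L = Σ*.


A = [].

|Q|=19, |F|=1, |δ|=27 (9 ε).
min D↑ (1 st, q0=0, F={}): 0:9→0,d→0,6→0,n→0 (ε-aug+det+¬).
L(D↑) = ∅ ⇒ ↓L = Σ*.


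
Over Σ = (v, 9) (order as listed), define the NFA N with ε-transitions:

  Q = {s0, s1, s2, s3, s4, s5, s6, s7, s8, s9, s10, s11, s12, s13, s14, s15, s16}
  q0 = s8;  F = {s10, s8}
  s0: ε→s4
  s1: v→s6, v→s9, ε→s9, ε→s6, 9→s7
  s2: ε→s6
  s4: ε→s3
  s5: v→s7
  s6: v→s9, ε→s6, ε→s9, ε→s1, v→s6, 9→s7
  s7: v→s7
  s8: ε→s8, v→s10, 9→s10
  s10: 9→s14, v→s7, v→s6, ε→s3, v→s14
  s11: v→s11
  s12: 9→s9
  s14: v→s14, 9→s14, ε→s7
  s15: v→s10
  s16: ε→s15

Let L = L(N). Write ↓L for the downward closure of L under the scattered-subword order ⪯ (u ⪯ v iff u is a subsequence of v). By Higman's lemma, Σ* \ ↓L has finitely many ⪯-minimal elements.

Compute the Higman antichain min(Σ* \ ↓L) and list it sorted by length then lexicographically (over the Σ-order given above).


|Q|=17, |F|=2, |δ|=31 (12 ε).
min D↑ (3 st, q0=0, F={2}): 0:v→1,9→1 1:v→2,9→2 2:v→2,9→2 (ε-aug+det+¬).
'vv': N↓-sim [8, 7, 5] end={s1,s14,s6,s7,s9} — reject; 2/2 single-dels accept.
'v9': |S_i|=[8, 7, 2] end={s14,s7} — reject; 2/2 del acc.
'9v': run [8, 7, 5] end={s1,s14,s6,s7,s9} ∉↓L; 2/2 del acc.
'99': N↓-sim [8, 7, 2] end={s14,s7} — reject; 2/2 del acc.
4 words, ⪯-incomp.

min(Σ*\↓L) = [vv, v9, 9v, 99].


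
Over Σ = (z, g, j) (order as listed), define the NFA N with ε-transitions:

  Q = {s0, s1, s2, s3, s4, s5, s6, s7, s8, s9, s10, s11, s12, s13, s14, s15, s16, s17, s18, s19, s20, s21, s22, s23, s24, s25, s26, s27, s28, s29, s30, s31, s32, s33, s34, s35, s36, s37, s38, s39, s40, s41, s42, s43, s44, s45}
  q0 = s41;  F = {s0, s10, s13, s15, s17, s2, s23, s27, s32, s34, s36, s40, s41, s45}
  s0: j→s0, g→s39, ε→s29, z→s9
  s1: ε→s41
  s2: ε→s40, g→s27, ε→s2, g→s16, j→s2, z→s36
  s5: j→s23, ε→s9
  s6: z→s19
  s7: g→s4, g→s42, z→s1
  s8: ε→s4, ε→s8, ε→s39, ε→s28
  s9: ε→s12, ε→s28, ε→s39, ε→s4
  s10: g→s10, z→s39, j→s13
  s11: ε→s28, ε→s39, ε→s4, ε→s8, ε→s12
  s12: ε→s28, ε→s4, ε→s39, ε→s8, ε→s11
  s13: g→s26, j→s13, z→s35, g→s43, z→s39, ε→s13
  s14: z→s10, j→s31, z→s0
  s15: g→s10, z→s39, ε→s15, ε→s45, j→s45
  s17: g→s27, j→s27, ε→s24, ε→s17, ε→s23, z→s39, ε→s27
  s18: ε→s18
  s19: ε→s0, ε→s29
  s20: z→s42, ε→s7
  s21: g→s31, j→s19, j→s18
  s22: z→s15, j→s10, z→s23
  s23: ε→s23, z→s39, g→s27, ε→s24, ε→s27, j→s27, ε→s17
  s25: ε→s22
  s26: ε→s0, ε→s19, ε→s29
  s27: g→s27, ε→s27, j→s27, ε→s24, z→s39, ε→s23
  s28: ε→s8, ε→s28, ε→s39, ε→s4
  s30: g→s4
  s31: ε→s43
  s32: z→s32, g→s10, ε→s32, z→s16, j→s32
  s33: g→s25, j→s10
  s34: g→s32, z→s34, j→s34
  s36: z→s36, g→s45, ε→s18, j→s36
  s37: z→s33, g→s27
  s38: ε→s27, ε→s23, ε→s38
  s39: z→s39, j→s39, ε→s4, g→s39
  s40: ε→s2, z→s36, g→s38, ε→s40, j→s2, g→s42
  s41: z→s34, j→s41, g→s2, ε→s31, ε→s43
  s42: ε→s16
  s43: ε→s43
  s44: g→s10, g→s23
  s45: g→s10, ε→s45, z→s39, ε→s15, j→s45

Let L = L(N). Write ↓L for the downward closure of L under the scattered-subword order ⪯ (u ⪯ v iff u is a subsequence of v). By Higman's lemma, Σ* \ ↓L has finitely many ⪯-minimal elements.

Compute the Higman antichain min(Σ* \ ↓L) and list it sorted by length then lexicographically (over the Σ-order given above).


|Q|=46, |F|=14, |δ|=136 (64 ε).
min D↑ (11 st, q0=0, F={8}): 0:z→1,g→2,j→0 1:z→1,g→3,j→1 2:z→4,g→5,j→2 3:z→3,g→6,j→3 4:z→4,g→7,j→4 5:z→8,g→5,j→5 6:z→8,g→6,j→9 7:z→8,g→6,j→7 8:z→8,g→8,j→8 9:z→8,g→10,j→9 10:z→8,g→8,j→10 (ε-aug+det+¬).
'ggz': N↓-sim [32, 29, 24, 8] end={s11,s12,s28,s35,s39,s4,s8,s9} ∉↓L; 3/3 deletions ∈↓L.
'zggjgg': N↓-sim [32, 22, 19, 15, 14, 12, 2] end={s39,s4} rej; 6/6 del acc.
2 minimals (antichain).

A = [ggz, zggjgg].


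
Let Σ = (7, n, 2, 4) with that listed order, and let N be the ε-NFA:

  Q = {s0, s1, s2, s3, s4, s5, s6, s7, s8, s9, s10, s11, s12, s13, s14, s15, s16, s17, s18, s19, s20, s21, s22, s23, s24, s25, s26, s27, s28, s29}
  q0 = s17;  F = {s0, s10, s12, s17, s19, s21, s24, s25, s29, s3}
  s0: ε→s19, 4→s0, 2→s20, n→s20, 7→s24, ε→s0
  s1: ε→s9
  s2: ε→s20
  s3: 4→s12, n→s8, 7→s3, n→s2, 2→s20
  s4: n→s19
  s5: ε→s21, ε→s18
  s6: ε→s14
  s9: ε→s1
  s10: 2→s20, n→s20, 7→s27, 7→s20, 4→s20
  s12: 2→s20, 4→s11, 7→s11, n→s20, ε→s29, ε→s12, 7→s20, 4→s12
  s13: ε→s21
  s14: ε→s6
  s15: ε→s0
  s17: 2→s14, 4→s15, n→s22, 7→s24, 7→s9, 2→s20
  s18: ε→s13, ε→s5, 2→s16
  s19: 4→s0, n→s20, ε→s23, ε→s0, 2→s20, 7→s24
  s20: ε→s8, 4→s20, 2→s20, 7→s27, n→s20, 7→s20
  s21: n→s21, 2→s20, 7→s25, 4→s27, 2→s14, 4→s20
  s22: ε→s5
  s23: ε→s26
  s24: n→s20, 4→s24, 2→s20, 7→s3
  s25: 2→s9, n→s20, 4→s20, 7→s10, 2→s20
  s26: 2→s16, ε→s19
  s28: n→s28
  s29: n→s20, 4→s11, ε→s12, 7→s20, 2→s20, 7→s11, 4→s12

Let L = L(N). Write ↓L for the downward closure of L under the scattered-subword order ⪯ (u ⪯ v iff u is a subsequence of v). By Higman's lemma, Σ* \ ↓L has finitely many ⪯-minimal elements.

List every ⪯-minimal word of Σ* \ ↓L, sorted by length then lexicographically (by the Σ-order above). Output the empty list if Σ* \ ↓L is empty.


Antichain: [2, 7n, n4, 4n, 7747, n777].

|Q|=30, |F|=10, |δ|=82 (22 ε).
min D↑ (9 st, q0=0, F={3}): 0:7→1,n→2,2→3,4→4 1:7→5,n→3,2→3,4→1 2:7→6,n→2,2→3,4→3 3:7→3,n→3,2→3,4→3 4:7→1,n→3,2→3,4→4 5:7→5,n→3,2→3,4→7 6:7→8,n→3,2→3,4→3 7:7→3,n→3,2→3,4→7 8:7→3,n→3,2→3,4→3 [Hopcroft].
'2': run [27, 8] end={s1,s14,s16,s20,s27,s6,s8,s9} rej; 1/1 single-dels accept.
'7n': N↓-sim [27, 13, 4] end={s2,s20,s27,s8} ∉↓L; 2/2 del acc.
'n4': |S_i|=[27, 16, 3] end={s20,s27,s8} rej; 2/2 single-dels accept.
'4n': run [27, 15, 4] end={s2,s20,s27,s8} ∉↓L; 2/2 deletions ∈↓L.
'7747': |S_i|=[27, 13, 9, 6, 4] end={s11,s20,s27,s8} — reject; 4/4 single-dels accept.
'n777': run [27, 16, 7, 4, 3] end={s20,s27,s8} ∉↓L; 4/4 deletions ∈↓L.
6 minimals (antichain).


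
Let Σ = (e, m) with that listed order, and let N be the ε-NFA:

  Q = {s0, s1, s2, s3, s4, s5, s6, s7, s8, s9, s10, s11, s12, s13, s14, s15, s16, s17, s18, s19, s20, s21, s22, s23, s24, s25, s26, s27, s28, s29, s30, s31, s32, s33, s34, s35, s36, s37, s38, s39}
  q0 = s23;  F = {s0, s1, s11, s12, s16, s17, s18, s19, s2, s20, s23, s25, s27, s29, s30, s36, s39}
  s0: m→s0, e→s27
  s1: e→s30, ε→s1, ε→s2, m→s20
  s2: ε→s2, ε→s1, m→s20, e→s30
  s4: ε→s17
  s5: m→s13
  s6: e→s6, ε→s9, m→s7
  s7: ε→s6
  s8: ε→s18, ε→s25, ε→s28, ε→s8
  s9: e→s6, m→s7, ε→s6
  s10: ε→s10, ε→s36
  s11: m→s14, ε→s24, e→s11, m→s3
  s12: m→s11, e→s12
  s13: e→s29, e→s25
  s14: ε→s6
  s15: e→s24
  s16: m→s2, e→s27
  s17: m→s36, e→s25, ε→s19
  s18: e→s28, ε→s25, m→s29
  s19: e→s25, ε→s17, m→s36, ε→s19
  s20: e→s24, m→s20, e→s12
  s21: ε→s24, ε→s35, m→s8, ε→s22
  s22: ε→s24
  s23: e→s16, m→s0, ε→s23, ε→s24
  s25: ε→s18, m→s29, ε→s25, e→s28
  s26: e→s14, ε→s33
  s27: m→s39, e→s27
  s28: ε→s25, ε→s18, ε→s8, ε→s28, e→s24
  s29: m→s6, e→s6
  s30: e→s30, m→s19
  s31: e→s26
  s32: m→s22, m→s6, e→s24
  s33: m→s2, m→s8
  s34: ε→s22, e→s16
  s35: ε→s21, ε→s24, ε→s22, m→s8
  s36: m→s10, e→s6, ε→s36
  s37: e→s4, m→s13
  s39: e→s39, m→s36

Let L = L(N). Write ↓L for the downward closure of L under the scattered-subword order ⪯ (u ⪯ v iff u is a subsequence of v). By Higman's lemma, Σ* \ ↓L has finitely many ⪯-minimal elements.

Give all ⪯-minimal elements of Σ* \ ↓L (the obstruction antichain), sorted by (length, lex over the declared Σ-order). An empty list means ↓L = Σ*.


A = [eemme, memme, emmemm].

|Q|=40, |F|=17, |δ|=95 (38 ε).
min D↑ (15 st, q0=0, F={11}): 0:e→1,m→2 1:e→3,m→4 2:e→3,m→2 3:e→3,m→5 4:e→6,m→7 5:e→5,m→8 6:e→6,m→9 7:e→10,m→7 8:e→11,m→8 9:e→12,m→8 10:e→10,m→13 11:e→11,m→11 12:e→12,m→14 13:e→13,m→11 14:e→11,m→11 (ε-aug+det+¬).
'eemme': |S_i|=[26, 24, 20, 17, 8, 3] end={s6,s7,s9} — reject; 5/5 del acc.
'memme': N↓-sim [26, 24, 20, 17, 8, 3] end={s6,s7,s9} ∉↓L; 5/5 deletions ∈↓L.
'emmemm': run [26, 24, 22, 18, 13, 8, 5] end={s14,s3,s6,s7,s9} rej; 6/6 deletions ∈↓L.
3 words, ⪯-incomp.


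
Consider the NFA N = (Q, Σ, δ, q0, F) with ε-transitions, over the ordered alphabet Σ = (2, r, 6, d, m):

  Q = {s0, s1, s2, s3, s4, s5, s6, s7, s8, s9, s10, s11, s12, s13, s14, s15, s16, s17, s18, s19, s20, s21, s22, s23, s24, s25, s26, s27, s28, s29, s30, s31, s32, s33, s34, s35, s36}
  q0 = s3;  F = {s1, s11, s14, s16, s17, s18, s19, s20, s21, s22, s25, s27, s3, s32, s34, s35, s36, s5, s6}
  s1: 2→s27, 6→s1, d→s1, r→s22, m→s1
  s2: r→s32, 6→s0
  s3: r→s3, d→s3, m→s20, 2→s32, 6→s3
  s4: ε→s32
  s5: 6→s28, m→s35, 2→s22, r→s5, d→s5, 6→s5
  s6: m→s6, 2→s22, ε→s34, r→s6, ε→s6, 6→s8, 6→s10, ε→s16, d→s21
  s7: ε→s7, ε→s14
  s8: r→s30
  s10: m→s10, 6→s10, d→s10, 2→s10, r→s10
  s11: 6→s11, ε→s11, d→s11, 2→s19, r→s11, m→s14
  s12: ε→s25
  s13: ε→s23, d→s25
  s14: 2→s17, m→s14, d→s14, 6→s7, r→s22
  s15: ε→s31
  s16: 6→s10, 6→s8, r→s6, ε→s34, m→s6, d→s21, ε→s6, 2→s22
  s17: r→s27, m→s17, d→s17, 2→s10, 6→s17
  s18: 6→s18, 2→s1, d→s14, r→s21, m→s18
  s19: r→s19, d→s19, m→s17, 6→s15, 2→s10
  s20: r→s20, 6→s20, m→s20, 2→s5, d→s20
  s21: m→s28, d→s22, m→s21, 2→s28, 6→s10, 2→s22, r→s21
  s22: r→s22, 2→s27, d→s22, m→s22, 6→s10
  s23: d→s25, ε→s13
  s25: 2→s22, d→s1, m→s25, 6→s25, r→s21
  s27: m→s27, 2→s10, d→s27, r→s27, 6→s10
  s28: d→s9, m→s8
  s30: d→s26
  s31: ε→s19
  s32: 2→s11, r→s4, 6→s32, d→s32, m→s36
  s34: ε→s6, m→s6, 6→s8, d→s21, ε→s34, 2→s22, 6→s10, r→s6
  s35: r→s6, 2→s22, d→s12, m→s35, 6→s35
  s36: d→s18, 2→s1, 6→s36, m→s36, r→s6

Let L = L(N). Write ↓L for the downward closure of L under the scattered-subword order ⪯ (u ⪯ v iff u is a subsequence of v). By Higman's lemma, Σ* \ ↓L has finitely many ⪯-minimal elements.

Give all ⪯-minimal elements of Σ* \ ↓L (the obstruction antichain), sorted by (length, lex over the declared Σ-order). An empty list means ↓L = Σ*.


min(Σ*\↓L) = [2222, 2mr6, m226, 2mdd22].

|Q|=37, |F|=19, |δ|=130 (16 ε).
min D↑ (18 st, q0=0, F={13}): 0:2→1,r→0,6→0,d→0,m→2 1:2→3,r→1,6→1,d→1,m→4 2:2→5,r→2,6→2,d→2,m→2 3:2→6,r→3,6→3,d→3,m→7 4:2→8,r→9,6→4,d→10,m→4 5:2→11,r→5,6→5,d→5,m→12 6:2→13,r→6,6→6,d→6,m→14 7:2→14,r→11,6→7,d→7,m→7 8:2→15,r→11,6→8,d→8,m→8 9:2→11,r→9,6→13,d→16,m→9 10:2→8,r→16,6→10,d→7,m→10 11:2→15,r→11,6→13,d→11,m→11 12:2→11,r→9,6→12,d→17,m→12 13:2→13,r→13,6→13,d→13,m→13 14:2→13,r→15,6→14,d→14,m→14 15:2→13,r→15,6→13,d→15,m→15 16:2→11,r→16,6→13,d→11,m→16 17:2→11,r→16,6→17,d→8,m→17 (ε-aug+det+¬).
'2222': |S_i|=[30, 28, 16, 6, 1] end={s10} ∉↓L; 4/4 del acc.
'2mr6': N↓-sim [30, 28, 21, 12, 4] end={s10,s26,s30,s8} ∉↓L; 4/4 deletions ∈↓L.
'm226': run [30, 23, 18, 8, 1] end={s10} ∉↓L; 4/4 single-dels accept.
'2mdd22': |S_i|=[30, 28, 21, 16, 9, 3, 1] end={s10} rej; 6/6 del acc.
4 words, ⪯-incomp.


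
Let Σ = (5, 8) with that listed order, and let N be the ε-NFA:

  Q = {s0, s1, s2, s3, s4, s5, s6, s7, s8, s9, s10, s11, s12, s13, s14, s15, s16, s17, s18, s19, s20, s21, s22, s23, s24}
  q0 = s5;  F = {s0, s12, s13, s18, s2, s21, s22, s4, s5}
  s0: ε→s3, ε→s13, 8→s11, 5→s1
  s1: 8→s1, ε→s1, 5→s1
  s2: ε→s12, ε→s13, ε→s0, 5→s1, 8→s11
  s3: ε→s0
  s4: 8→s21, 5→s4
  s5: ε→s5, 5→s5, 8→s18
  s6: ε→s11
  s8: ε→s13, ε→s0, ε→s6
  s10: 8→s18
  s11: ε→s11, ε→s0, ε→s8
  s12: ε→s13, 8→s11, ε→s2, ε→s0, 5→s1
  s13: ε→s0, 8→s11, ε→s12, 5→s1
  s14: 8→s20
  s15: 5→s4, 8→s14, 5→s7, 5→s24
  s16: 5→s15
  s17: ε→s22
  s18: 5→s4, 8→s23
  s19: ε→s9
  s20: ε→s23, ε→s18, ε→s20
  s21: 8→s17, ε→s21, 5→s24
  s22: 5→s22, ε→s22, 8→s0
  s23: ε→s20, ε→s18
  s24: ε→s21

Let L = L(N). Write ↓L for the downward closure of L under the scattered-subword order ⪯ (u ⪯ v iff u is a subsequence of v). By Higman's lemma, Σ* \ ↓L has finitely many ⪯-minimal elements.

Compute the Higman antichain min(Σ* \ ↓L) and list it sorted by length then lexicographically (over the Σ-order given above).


|Q|=25, |F|=9, |δ|=57 (30 ε).
min D↑ (7 st, q0=0, F={6}): 0:5→0,8→1 1:5→2,8→1 2:5→2,8→3 3:5→3,8→4 4:5→4,8→5 5:5→6,8→5 6:5→6,8→6.
'858885': |S_i|=[18, 17, 14, 13, 11, 9, 1] end={s1} rej; 6/6 single-dels accept.
1 minimals (antichain).

Antichain: [858885].


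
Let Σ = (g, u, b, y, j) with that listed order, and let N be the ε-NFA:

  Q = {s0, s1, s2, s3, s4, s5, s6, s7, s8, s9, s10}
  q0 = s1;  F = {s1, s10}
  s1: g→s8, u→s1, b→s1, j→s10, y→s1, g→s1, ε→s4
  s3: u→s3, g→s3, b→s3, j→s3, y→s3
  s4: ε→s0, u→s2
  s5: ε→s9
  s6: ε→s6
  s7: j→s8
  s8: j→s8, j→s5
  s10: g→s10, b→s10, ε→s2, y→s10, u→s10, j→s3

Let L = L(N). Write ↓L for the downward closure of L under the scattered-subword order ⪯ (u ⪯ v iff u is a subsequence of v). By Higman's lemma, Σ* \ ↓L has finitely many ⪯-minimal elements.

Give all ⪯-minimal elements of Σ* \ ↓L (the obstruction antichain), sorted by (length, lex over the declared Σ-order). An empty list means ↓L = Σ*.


A = [jj].

|Q|=11, |F|=2, |δ|=25 (5 ε).
min D↑ (3 st, q0=0, F={2}): 0:g→0,u→0,b→0,y→0,j→1 1:g→1,u→1,b→1,y→1,j→2 2:g→2,u→2,b→2,y→2,j→2 (ε-aug+det+¬).
'jj': |S_i|=[9, 6, 4] end={s3,s5,s8,s9} — reject; 2/2 single-dels accept.
1 obstructions.


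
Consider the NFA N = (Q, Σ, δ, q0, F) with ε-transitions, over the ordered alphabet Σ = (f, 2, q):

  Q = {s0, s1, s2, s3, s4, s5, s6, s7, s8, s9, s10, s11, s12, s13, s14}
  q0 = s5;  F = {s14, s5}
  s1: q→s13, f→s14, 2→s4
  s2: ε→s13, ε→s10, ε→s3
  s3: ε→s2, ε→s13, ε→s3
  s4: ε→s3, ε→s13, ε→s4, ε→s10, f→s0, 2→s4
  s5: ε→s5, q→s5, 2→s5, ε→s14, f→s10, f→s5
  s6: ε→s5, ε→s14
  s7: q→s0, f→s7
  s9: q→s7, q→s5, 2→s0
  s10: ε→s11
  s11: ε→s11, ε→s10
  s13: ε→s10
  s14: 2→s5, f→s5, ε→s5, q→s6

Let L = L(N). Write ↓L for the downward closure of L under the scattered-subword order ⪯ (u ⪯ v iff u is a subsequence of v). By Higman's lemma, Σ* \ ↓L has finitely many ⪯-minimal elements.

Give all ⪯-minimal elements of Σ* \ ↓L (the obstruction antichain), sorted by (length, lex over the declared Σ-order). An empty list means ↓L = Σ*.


|Q|=15, |F|=2, |δ|=36 (19 ε).
min D↑ (1 st, q0=0, F={}): 0:f→0,2→0,q→0.
L(D↑) = ∅ ⇒ ↓L = Σ*.

A = [].


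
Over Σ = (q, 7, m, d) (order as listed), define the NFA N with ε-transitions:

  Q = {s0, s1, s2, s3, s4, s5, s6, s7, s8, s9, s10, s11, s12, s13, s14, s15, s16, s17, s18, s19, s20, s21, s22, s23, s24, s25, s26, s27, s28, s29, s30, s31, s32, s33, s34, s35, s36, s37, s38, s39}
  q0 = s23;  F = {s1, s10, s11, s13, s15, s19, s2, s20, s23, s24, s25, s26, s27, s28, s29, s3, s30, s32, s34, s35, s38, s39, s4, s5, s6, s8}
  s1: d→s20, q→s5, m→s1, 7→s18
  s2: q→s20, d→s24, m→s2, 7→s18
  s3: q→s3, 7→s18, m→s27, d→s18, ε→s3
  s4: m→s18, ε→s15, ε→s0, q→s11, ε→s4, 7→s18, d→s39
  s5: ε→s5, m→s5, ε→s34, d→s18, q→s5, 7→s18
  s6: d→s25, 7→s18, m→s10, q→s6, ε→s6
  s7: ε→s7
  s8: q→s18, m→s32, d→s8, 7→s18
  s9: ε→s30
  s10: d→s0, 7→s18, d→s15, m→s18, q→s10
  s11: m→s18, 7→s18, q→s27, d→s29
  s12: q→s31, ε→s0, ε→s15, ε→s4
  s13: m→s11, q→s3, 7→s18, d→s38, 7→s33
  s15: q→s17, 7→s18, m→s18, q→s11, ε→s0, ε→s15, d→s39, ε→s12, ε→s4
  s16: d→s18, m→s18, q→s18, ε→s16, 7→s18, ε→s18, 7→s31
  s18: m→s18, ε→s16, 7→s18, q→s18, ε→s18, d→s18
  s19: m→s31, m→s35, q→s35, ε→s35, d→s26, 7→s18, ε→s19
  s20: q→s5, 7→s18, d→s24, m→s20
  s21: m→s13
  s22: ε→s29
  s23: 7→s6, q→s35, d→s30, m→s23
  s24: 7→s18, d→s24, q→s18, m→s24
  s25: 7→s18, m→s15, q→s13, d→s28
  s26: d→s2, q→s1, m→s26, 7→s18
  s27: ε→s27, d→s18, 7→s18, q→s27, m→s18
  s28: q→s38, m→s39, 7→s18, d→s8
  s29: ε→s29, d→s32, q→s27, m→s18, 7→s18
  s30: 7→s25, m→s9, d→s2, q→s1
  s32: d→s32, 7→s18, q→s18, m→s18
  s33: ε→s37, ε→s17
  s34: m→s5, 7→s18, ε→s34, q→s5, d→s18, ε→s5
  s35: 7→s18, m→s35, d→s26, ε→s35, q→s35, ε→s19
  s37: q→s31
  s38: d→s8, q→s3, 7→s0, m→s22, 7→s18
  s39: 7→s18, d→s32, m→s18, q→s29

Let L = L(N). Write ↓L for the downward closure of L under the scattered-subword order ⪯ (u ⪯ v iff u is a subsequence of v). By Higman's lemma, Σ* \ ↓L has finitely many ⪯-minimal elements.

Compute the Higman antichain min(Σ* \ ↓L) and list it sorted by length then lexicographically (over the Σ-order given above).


|Q|=40, |F|=26, |δ|=152 (31 ε).
min D↑ (24 st, q0=0, F={4}): 0:q→1,7→2,m→0,d→3 1:q→1,7→4,m→1,d→5 2:q→2,7→4,m→6,d→7 3:q→8,7→7,m→3,d→9 4:q→4,7→4,m→4,d→4 5:q→8,7→4,m→5,d→9 6:q→6,7→4,m→4,d→10 7:q→11,7→4,m→10,d→12 8:q→13,7→4,m→8,d→14 9:q→14,7→4,m→9,d→15 10:q→16,7→4,m→4,d→17 11:q→18,7→4,m→16,d→19 12:q→19,7→4,m→17,d→20 13:q→13,7→4,m→13,d→4 14:q→13,7→4,m→14,d→15 15:q→4,7→4,m→15,d→15 16:q→21,7→4,m→4,d→22 17:q→22,7→4,m→4,d→23 18:q→18,7→4,m→21,d→4 19:q→18,7→4,m→22,d→20 20:q→4,7→4,m→23,d→20 21:q→21,7→4,m→4,d→4 22:q→21,7→4,m→4,d→23 23:q→4,7→4,m→4,d→23.
'q7': run [36, 33, 7] end={s0,s16,s17,s18,s31,s33,s37} — reject; 2/2 deletions ∈↓L.
'77': N↓-sim [36, 24, 7] end={s0,s16,s17,s18,s31,s33,s37} ∉↓L; 2/2 del acc.
'7mm': run [36, 24, 15, 3] end={s16,s18,s31} rej; 3/3 deletions ∈↓L.
'dd7': N↓-sim [36, 31, 18, 4] end={s0,s16,s18,s31} — reject; 3/3 single-dels accept.
'dqqd': run [36, 31, 21, 7, 3] end={s16,s18,s31} — reject; 4/4 single-dels accept.
'dddq': |S_i|=[36, 31, 18, 6, 3] end={s16,s18,s31} ∉↓L; 4/4 del acc.
6 minimals (antichain).

Antichain: [q7, 77, 7mm, dd7, dqqd, dddq].


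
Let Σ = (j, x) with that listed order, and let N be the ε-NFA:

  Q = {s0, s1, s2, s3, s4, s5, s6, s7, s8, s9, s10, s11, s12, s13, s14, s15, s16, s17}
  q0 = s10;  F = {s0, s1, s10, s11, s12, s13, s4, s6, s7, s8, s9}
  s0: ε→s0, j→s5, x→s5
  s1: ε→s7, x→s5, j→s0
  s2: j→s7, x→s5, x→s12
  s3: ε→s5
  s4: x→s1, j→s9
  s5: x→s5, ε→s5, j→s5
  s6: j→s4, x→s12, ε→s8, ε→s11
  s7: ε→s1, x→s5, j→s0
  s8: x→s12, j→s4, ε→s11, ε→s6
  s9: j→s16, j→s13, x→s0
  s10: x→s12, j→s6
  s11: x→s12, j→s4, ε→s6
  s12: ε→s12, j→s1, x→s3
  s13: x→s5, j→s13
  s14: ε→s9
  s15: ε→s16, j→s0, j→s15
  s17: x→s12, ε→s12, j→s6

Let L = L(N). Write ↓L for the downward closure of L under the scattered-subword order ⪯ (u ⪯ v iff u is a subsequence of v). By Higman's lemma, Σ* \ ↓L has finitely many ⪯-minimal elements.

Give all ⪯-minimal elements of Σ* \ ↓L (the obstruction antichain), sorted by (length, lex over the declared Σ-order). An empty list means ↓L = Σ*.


Antichain: [xx, xjjj, jjjjx, jjjxj, jjxjj].

|Q|=18, |F|=11, |δ|=46 (14 ε).
min D↑ (9 st, q0=0, F={5}): 0:j→1,x→2 1:j→3,x→2 2:j→4,x→5 3:j→6,x→4 4:j→7,x→5 5:j→5,x→5 6:j→8,x→7 7:j→5,x→5 8:j→8,x→5 (ε-aug+det+¬).
'xx': |S_i|=[14, 6, 2] end={s3,s5} ∉↓L; 2/2 del acc.
'xjjj': |S_i|=[14, 6, 4, 2, 1] end={s5} ∉↓L; 4/4 single-dels accept.
'jjjjx': run [14, 13, 8, 5, 3, 1] end={s5} rej; 5/5 single-dels accept.
'jjjxj': run [14, 13, 8, 5, 2, 1] end={s5} rej; 5/5 deletions ∈↓L.
'jjxjj': N↓-sim [14, 13, 8, 4, 2, 1] end={s5} ∉↓L; 5/5 deletions ∈↓L.
5 minimals (antichain).


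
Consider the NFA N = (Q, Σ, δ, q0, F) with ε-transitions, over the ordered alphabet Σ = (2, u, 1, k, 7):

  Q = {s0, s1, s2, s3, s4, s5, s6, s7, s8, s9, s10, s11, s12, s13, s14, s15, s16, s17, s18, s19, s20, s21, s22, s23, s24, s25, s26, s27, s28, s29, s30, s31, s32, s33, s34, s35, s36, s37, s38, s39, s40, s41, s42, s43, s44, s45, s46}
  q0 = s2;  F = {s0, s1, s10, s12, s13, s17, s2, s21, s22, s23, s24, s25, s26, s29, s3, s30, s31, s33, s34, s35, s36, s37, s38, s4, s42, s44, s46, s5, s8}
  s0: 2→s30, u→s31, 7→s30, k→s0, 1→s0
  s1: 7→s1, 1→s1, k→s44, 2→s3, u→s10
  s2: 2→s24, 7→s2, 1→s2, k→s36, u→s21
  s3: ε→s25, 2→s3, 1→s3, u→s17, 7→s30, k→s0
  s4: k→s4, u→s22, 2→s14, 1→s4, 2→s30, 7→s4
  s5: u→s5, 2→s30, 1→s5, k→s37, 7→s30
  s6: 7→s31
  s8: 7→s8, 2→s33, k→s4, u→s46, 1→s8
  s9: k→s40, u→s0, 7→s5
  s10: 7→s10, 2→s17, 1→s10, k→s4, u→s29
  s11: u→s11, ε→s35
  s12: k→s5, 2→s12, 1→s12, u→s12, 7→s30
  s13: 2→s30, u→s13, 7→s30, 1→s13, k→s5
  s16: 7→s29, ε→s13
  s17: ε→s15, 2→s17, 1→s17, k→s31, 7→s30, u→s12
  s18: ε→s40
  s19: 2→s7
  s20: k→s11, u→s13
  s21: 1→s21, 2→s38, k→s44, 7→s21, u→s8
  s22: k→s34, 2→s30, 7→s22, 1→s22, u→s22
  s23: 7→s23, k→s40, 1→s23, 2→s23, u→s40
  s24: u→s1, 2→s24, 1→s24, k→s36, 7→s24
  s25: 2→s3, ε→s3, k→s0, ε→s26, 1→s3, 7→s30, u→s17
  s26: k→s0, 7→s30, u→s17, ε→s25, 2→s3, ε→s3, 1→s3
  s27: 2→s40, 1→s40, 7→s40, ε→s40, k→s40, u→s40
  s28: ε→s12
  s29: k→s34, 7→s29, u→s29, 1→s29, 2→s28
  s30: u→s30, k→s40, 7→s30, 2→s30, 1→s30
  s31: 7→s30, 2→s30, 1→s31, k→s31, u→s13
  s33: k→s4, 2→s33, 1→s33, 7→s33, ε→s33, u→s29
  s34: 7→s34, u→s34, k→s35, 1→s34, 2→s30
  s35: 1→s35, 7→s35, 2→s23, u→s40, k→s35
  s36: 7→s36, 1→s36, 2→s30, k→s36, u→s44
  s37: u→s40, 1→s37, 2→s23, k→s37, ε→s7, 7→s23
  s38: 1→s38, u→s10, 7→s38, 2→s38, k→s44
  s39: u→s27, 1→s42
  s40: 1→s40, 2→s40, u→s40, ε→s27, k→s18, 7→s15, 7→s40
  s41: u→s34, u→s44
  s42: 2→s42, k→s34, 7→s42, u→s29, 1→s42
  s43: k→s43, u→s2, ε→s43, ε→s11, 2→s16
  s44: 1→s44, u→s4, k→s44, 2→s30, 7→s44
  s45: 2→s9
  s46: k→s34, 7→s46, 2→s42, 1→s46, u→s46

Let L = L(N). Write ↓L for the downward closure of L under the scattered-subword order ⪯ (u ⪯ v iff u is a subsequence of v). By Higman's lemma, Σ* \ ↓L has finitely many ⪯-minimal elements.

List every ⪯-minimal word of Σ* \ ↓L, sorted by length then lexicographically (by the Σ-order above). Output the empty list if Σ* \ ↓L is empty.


A = [k2k, 2u27k, uuukku].

|Q|=47, |F|=29, |δ|=190 (16 ε).
min D↑ (28 st, q0=0, F={14}): 0:2→1,u→2,1→0,k→3,7→0 1:2→1,u→4,1→1,k→3,7→1 2:2→5,u→6,1→2,k→7,7→2 3:2→8,u→7,1→3,k→3,7→3 4:2→9,u→10,1→4,k→7,7→4 5:2→5,u→10,1→5,k→7,7→5 6:2→11,u→12,1→6,k→13,7→6 7:2→8,u→13,1→7,k→7,7→7 8:2→8,u→8,1→8,k→14,7→8 9:2→9,u→15,1→9,k→16,7→8 10:2→15,u→17,1→10,k→13,7→10 11:2→11,u→17,1→11,k→13,7→11 12:2→18,u→12,1→12,k→19,7→12 13:2→8,u→20,1→13,k→13,7→13 14:2→14,u→14,1→14,k→14,7→14 15:2→15,u→21,1→15,k→22,7→8 16:2→8,u→22,1→16,k→16,7→8 17:2→21,u→17,1→17,k→19,7→17 18:2→18,u→17,1→18,k→19,7→18 19:2→8,u→19,1→19,k→23,7→19 20:2→8,u→20,1→20,k→19,7→20 21:2→21,u→21,1→21,k→24,7→8 22:2→8,u→25,1→22,k→22,7→8 23:2→26,u→14,1→23,k→23,7→23 24:2→8,u→24,1→24,k→27,7→8 25:2→8,u→25,1→25,k→24,7→8 26:2→26,u→14,1→26,k→14,7→26 27:2→26,u→14,1→27,k→27,7→26 (ε-aug+det+¬).
'k2k': |S_i|=[36, 19, 7, 4] end={s15,s18,s27,s40} ∉↓L; 3/3 deletions ∈↓L.
'2u27k': |S_i|=[36, 32, 27, 19, 6, 4] end={s15,s18,s27,s40} ∉↓L; 5/5 single-dels accept.
'uuukku': |S_i|=[36, 33, 25, 18, 11, 8, 4] end={s15,s18,s27,s40} — reject; 6/6 single-dels accept.
3 words, ⪯-incomp.


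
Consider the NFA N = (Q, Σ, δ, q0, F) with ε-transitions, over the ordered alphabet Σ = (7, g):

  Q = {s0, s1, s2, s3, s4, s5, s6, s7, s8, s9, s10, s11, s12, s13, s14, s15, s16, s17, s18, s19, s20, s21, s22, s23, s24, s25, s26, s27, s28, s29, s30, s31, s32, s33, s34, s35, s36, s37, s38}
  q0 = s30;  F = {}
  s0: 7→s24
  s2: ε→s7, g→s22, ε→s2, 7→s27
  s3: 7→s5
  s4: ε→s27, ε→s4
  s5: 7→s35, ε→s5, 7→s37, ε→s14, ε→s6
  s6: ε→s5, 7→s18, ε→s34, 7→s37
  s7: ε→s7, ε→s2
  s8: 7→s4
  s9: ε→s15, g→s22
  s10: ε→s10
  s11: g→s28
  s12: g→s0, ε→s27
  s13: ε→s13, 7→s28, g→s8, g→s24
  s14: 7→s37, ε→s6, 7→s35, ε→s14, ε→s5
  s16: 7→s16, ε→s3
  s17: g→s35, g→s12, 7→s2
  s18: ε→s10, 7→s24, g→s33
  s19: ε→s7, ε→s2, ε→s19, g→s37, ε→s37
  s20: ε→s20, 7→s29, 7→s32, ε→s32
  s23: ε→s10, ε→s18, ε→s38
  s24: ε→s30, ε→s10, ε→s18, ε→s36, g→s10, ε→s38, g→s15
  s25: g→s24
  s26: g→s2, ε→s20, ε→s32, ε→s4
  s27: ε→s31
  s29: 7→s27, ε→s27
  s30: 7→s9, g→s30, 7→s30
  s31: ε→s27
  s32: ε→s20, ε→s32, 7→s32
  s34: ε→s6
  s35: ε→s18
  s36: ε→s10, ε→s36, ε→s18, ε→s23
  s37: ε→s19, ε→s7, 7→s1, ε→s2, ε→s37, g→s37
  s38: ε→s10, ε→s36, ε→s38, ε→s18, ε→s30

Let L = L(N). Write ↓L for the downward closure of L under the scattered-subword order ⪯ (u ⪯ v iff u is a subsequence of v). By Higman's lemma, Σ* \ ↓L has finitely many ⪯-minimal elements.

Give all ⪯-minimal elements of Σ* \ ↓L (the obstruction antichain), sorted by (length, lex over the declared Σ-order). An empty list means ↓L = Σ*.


|Q|=39, |F|=0, |δ|=94 (57 ε).
min D↑ (1 st, q0=0, F={0}): 0:7→0,g→0 (ε-aug+det+¬).
ε ∈ L(D↑) — L = ∅.

Antichain: [ε].


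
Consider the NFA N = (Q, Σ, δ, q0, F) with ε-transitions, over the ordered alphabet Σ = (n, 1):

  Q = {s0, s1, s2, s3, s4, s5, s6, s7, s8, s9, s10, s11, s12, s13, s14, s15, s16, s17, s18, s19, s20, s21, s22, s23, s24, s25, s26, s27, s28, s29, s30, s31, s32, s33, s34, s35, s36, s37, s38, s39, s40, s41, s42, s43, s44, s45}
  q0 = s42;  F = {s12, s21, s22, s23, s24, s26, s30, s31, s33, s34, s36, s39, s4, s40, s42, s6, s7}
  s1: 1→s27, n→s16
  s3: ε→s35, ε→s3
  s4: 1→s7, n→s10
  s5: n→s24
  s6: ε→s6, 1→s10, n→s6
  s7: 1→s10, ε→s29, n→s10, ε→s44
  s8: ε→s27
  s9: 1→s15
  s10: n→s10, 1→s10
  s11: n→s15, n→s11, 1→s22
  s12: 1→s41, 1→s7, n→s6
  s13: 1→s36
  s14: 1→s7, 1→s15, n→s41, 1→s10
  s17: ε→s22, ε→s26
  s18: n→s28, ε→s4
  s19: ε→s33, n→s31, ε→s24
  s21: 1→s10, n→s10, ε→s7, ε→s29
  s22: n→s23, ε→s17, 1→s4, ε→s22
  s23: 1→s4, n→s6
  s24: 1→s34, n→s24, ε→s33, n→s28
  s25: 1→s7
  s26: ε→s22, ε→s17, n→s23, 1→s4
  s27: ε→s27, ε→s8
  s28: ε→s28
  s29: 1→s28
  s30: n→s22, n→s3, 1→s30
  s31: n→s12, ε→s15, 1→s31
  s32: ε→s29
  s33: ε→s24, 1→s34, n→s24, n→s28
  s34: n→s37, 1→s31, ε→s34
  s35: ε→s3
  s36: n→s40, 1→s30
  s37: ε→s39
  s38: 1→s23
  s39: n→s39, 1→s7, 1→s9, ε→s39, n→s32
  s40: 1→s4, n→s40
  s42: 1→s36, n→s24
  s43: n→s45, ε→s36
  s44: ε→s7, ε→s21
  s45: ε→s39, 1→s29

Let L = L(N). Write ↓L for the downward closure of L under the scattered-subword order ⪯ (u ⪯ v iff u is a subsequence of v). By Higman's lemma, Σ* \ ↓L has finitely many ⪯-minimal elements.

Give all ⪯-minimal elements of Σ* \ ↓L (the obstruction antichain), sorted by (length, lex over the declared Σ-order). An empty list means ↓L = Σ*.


min(Σ*\↓L) = [1n1n, n1n11, 1n111, n11nn1, 11nnn1].

|Q|=46, |F|=17, |δ|=93 (32 ε).
min D↑ (15 st, q0=0, F={12}): 0:n→1,1→2 1:n→1,1→3 2:n→4,1→5 3:n→6,1→7 4:n→4,1→8 5:n→9,1→5 6:n→6,1→10 7:n→11,1→7 8:n→12,1→10 9:n→13,1→8 10:n→12,1→12 11:n→14,1→10 12:n→12,1→12 13:n→14,1→8 14:n→14,1→12.
'1n1n': N↓-sim [29, 26, 22, 10, 1] end={s10} rej; 4/4 single-dels accept.
'n1n11': run [29, 26, 17, 14, 9, 3] end={s10,s15,s28} — reject; 5/5 deletions ∈↓L.
'1n111': |S_i|=[29, 26, 22, 10, 7, 2] end={s10,s28} ∉↓L; 5/5 del acc.
'n11nn1': |S_i|=[29, 26, 17, 12, 9, 2, 1] end={s10} ∉↓L; 6/6 del acc.
'11nnn1': |S_i|=[29, 26, 20, 16, 9, 2, 1] end={s10} — reject; 6/6 deletions ∈↓L.
5 minimals (antichain).


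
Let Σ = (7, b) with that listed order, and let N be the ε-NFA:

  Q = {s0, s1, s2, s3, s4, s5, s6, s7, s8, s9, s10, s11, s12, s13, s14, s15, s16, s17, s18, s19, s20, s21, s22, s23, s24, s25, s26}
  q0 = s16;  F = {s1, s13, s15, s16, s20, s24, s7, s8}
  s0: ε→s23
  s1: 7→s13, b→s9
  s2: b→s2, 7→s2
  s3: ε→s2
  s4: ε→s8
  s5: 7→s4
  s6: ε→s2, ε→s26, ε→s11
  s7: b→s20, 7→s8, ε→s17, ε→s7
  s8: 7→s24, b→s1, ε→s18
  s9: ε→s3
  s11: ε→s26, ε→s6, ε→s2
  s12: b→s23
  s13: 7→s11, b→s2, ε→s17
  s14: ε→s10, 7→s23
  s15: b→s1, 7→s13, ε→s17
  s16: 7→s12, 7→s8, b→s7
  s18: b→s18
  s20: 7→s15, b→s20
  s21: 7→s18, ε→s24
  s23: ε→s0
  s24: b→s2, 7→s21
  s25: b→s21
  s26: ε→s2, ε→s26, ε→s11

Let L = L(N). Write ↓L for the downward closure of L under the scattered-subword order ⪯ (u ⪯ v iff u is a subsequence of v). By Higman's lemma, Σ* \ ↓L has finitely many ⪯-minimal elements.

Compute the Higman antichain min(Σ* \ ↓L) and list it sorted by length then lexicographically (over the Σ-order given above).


|Q|=27, |F|=8, |δ|=46 (21 ε).
min D↑ (9 st, q0=0, F={6}): 0:7→1,b→2 1:7→3,b→4 2:7→1,b→5 3:7→3,b→6 4:7→7,b→6 5:7→8,b→5 6:7→6,b→6 7:7→6,b→6 8:7→7,b→4 [Hopcroft].
'77b': N↓-sim [20, 17, 9, 2] end={s18,s2} — reject; 3/3 single-dels accept.
'7bb': |S_i|=[20, 17, 12, 4] end={s18,s2,s3,s9} ∉↓L; 3/3 del acc.
'7b77': N↓-sim [20, 17, 12, 6, 4] end={s11,s2,s26,s6} rej; 4/4 single-dels accept.
'bb777': N↓-sim [20, 18, 12, 10, 6, 4] end={s11,s2,s26,s6} ∉↓L; 5/5 single-dels accept.
4 obstructions.

A = [77b, 7bb, 7b77, bb777].


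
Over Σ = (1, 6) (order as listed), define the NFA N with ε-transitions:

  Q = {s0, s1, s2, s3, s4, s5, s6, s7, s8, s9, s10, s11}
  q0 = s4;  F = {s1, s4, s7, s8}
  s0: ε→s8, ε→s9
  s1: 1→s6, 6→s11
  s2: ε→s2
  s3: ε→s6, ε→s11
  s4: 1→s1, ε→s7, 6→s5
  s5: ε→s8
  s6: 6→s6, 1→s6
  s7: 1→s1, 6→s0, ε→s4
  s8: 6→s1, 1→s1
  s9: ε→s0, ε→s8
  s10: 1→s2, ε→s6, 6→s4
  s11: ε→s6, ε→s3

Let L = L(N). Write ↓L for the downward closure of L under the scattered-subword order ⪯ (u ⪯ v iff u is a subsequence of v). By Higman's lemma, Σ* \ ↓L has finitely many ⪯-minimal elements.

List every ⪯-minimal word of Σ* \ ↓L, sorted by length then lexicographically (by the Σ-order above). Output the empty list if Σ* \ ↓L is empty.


min(Σ*\↓L) = [11, 16, 661, 666].

|Q|=12, |F|=4, |δ|=25 (13 ε).
min D↑ (4 st, q0=0, F={3}): 0:1→1,6→2 1:1→3,6→3 2:1→1,6→1 3:1→3,6→3.
'11': |S_i|=[10, 4, 1] end={s6} rej; 2/2 deletions ∈↓L.
'16': N↓-sim [10, 4, 3] end={s11,s3,s6} ∉↓L; 2/2 del acc.
'661': run [10, 8, 4, 1] end={s6} — reject; 3/3 deletions ∈↓L.
'666': |S_i|=[10, 8, 4, 3] end={s11,s3,s6} rej; 3/3 del acc.
4 obstructions.


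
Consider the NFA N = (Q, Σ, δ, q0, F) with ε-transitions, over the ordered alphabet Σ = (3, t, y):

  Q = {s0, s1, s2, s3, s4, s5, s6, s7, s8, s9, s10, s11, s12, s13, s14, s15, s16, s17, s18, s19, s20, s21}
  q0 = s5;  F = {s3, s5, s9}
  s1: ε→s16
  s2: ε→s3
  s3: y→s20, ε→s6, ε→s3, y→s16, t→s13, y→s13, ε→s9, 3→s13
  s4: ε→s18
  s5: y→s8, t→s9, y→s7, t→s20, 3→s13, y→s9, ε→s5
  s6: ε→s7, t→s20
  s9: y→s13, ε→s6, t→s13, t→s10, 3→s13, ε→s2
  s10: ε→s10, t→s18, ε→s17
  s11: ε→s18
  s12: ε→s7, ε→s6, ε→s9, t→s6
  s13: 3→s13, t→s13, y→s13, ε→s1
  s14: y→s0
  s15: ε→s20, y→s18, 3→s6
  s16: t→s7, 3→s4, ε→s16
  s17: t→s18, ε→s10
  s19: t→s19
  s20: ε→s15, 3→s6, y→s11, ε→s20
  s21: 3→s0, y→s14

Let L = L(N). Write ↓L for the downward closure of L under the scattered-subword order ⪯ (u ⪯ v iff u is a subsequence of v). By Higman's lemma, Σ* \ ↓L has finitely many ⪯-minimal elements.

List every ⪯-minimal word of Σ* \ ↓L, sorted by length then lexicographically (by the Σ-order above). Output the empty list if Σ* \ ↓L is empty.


|Q|=22, |F|=3, |δ|=54 (22 ε).
min D↑ (3 st, q0=0, F={1}): 0:3→1,t→2,y→2 1:3→1,t→1,y→1 2:3→1,t→1,y→1 [Hopcroft].
'3': |S_i|=[17, 10] end={s1,s11,s13,s15,s16,s18,s20,s4,s6,s7} ∉↓L; 1/1 single-dels accept.
'tt': N↓-sim [17, 15, 12] end={s1,s10,s11,s13,s15,s16,s17,s18,s20,s4,s6,s7} ∉↓L; 2/2 deletions ∈↓L.
'ty': |S_i|=[17, 15, 10] end={s1,s11,s13,s15,s16,s18,s20,s4,s6,s7} ∉↓L; 2/2 single-dels accept.
'yt': run [17, 16, 12] end={s1,s10,s11,s13,s15,s16,s17,s18,s20,s4,s6,s7} — reject; 2/2 del acc.
'yy': |S_i|=[17, 16, 10] end={s1,s11,s13,s15,s16,s18,s20,s4,s6,s7} — reject; 2/2 deletions ∈↓L.
5 words, ⪯-incomp.

Antichain: [3, tt, ty, yt, yy].


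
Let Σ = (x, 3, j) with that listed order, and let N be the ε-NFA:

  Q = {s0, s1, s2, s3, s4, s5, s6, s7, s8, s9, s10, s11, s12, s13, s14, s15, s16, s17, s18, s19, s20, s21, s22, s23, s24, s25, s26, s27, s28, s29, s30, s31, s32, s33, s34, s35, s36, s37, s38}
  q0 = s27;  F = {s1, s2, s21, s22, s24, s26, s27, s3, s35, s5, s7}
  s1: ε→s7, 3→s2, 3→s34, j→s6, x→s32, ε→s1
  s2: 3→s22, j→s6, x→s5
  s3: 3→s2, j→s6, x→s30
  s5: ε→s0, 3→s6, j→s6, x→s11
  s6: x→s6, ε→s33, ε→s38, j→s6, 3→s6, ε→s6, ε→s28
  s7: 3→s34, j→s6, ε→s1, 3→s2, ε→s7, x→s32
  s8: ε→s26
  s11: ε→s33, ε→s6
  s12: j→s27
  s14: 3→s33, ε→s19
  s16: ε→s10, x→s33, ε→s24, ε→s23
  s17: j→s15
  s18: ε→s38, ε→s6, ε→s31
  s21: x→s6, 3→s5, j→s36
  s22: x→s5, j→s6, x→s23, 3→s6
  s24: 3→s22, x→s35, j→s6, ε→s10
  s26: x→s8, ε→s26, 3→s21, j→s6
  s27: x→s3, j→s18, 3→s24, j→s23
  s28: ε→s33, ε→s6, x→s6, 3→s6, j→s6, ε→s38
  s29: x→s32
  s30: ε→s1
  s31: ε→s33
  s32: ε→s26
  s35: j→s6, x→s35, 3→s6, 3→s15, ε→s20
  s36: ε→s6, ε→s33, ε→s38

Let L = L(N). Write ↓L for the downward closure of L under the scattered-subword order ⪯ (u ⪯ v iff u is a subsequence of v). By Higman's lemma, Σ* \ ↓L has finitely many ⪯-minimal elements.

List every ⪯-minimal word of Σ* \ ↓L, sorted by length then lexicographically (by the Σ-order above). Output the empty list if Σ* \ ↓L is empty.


min(Σ*\↓L) = [j, 3x3, 333, x3xx, 33xx, xxx3x].

|Q|=39, |F|=11, |δ|=80 (31 ε).
min D↑ (11 st, q0=0, F={3}): 0:x→1,3→2,j→3 1:x→4,3→5,j→3 2:x→6,3→7,j→3 3:x→3,3→3,j→3 4:x→8,3→5,j→3 5:x→9,3→7,j→3 6:x→6,3→3,j→3 7:x→9,3→3,j→3 8:x→8,3→10,j→3 9:x→3,3→3,j→3 10:x→3,3→9,j→3 (ε-aug+det+¬).
'j': N↓-sim [28, 8] end={s18,s23,s28,s31,s33,s36,s38,s6} ∉↓L; 1/1 del acc.
'3x3': N↓-sim [28, 18, 11, 5] end={s15,s28,s33,s38,s6} — reject; 3/3 del acc.
'333': N↓-sim [28, 18, 10, 4] end={s28,s33,s38,s6} — reject; 3/3 del acc.
'x3xx': |S_i|=[28, 23, 14, 8, 5] end={s11,s28,s33,s38,s6} ∉↓L; 4/4 deletions ∈↓L.
'33xx': run [28, 18, 10, 8, 5] end={s11,s28,s33,s38,s6} ∉↓L; 4/4 single-dels accept.
'xxx3x': run [28, 23, 22, 16, 10, 5] end={s11,s28,s33,s38,s6} rej; 5/5 deletions ∈↓L.
6 obstructions.


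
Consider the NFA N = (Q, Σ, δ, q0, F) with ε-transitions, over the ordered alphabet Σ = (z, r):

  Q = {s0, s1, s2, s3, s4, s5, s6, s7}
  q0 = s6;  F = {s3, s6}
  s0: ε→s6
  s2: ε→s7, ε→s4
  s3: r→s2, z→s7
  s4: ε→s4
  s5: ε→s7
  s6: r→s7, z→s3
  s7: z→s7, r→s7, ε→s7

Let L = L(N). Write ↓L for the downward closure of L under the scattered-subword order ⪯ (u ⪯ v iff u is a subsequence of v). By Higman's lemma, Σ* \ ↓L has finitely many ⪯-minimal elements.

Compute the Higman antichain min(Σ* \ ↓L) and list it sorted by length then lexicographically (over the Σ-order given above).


Antichain: [r, zz].

|Q|=8, |F|=2, |δ|=12 (6 ε).
min D↑ (3 st, q0=0, F={2}): 0:z→1,r→2 1:z→2,r→2 2:z→2,r→2 (ε-aug+det+¬).
'r': |S_i|=[5, 3] end={s2,s4,s7} rej; 1/1 single-dels accept.
'zz': run [5, 4, 1] end={s7} — reject; 2/2 single-dels accept.
2 minimals (antichain).


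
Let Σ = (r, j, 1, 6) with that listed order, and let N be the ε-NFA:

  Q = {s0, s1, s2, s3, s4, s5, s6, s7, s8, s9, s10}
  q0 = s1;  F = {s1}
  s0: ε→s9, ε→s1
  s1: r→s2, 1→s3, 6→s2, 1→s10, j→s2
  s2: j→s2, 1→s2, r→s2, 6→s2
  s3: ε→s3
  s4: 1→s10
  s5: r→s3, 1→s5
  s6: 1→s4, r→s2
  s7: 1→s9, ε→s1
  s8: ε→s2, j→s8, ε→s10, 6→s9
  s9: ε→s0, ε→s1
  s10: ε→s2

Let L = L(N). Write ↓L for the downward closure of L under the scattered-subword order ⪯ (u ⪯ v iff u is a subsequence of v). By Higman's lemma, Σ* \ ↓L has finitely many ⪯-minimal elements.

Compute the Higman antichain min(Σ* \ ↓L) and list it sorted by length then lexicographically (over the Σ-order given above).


|Q|=11, |F|=1, |δ|=26 (9 ε).
min D↑ (2 st, q0=0, F={1}): 0:r→1,j→1,1→1,6→1 1:r→1,j→1,1→1,6→1 (ε-aug+det+¬).
'r': N↓-sim [4, 1] end={s2} ∉↓L; 1/1 del acc.
'j': run [4, 1] end={s2} rej; 1/1 single-dels accept.
'1': |S_i|=[4, 3] end={s10,s2,s3} — reject; 1/1 single-dels accept.
'6': N↓-sim [4, 1] end={s2} rej; 1/1 del acc.
4 minimals (antichain).

min(Σ*\↓L) = [r, j, 1, 6].


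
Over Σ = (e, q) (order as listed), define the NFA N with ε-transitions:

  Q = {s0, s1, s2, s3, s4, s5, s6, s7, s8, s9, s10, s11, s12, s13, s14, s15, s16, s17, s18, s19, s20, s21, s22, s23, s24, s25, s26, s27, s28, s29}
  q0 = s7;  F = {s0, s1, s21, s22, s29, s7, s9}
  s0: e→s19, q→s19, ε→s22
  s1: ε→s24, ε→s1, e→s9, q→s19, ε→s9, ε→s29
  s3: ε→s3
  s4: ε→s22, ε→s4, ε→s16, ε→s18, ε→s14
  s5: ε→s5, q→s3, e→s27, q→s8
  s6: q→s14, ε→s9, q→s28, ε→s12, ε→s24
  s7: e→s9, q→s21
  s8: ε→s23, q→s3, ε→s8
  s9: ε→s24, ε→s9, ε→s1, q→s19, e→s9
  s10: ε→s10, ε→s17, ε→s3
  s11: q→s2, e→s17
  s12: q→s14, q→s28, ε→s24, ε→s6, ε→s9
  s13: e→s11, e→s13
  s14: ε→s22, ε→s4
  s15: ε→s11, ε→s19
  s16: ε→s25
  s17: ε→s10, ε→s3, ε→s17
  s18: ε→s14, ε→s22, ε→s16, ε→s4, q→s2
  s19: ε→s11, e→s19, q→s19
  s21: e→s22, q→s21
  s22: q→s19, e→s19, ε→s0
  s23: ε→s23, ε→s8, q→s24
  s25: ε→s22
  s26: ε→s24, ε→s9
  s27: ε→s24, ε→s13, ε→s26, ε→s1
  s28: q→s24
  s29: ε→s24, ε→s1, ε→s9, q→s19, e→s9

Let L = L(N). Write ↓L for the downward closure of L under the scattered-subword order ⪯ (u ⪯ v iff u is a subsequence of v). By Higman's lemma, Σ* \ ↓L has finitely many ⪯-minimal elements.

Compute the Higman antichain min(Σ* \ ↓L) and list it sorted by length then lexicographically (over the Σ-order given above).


|Q|=30, |F|=7, |δ|=83 (52 ε).
min D↑ (5 st, q0=0, F={3}): 0:e→1,q→2 1:e→1,q→3 2:e→4,q→2 3:e→3,q→3 4:e→3,q→3 (ε-aug+det+¬).
'eq': |S_i|=[14, 12, 6] end={s10,s11,s17,s19,s2,s3} rej; 2/2 single-dels accept.
'qee': |S_i|=[14, 9, 8, 6] end={s10,s11,s17,s19,s2,s3} ∉↓L; 3/3 single-dels accept.
2 minimals (antichain).

Antichain: [eq, qee].
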